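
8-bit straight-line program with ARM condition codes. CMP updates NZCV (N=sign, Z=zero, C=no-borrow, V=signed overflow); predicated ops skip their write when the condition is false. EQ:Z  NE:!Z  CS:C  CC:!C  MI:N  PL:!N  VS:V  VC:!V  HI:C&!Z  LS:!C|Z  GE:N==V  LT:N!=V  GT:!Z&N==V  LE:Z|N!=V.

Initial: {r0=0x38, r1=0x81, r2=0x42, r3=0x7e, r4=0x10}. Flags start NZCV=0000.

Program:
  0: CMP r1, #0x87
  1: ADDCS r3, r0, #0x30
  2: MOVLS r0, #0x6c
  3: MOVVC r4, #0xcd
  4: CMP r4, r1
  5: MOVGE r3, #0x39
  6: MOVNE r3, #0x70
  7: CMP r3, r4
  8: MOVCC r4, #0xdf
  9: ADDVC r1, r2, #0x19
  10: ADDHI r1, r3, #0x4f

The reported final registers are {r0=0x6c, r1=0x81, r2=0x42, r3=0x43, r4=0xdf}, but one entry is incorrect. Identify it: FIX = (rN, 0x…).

0: ✓ CMP  NZCV=1000
1: · ADDCS
2: ✓ MOVLS  r0←0x6c
3: ✓ MOVVC  r4←0xcd
4: ✓ CMP  NZCV=0010
5: ✓ MOVGE  r3←0x39
6: ✓ MOVNE  r3←0x70
7: ✓ CMP  NZCV=1001
8: ✓ MOVCC  r4←0xdf
9: · ADDVC
10: · ADDHI

FIX = (r3, 0x70)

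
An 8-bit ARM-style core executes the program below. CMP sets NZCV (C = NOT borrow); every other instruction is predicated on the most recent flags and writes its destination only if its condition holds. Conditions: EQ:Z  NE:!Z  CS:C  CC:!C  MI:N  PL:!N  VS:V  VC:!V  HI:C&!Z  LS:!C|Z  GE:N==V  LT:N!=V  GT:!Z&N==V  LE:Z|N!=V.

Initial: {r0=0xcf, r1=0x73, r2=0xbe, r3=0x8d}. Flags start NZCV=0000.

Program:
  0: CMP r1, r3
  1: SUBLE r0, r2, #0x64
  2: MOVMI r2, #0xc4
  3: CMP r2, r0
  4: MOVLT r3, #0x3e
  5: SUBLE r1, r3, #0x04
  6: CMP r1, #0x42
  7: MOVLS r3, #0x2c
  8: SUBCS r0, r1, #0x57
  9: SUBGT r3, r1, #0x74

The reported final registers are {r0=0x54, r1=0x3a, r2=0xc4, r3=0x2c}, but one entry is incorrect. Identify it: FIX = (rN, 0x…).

[0] flags=1001 → (cmp)
[1] flags=1001 LE?F → skip
[2] flags=1001 MI?T → r2=0xc4
[3] flags=1000 → (cmp)
[4] flags=1000 LT?T → r3=0x3e
[5] flags=1000 LE?T → r1=0x3a
[6] flags=1000 → (cmp)
[7] flags=1000 LS?T → r3=0x2c
[8] flags=1000 CS?F → skip
[9] flags=1000 GT?F → skip

FIX = (r0, 0xcf)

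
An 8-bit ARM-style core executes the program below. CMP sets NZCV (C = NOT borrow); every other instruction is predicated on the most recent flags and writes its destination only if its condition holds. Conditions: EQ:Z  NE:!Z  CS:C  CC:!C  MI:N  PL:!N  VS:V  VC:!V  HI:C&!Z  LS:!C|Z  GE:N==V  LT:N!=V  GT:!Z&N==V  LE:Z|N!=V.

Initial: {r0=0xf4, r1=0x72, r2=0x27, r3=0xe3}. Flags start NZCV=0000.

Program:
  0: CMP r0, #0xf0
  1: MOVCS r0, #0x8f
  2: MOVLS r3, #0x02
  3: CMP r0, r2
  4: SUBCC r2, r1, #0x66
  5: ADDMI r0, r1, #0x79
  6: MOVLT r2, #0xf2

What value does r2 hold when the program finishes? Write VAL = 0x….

VAL = 0xf2

[0] flags=0010 → (cmp)
[1] flags=0010 CS?T → r0=0x8f
[2] flags=0010 LS?F → skip
[3] flags=0011 → (cmp)
[4] flags=0011 CC?F → skip
[5] flags=0011 MI?F → skip
[6] flags=0011 LT?T → r2=0xf2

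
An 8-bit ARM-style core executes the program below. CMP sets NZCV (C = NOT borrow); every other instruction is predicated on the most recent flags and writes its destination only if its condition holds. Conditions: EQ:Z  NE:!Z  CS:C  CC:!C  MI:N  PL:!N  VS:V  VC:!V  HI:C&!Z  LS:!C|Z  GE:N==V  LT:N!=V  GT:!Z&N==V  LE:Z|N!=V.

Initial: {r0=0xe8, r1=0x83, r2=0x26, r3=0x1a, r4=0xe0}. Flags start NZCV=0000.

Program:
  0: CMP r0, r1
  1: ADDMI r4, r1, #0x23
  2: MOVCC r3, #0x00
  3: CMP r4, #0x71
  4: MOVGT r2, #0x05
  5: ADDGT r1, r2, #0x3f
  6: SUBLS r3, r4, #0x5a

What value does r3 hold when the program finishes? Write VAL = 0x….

VAL = 0x1a

0: ✓ CMP  NZCV=0010
1: · ADDMI
2: · MOVCC
3: ✓ CMP  NZCV=0011
4: · MOVGT
5: · ADDGT
6: · SUBLS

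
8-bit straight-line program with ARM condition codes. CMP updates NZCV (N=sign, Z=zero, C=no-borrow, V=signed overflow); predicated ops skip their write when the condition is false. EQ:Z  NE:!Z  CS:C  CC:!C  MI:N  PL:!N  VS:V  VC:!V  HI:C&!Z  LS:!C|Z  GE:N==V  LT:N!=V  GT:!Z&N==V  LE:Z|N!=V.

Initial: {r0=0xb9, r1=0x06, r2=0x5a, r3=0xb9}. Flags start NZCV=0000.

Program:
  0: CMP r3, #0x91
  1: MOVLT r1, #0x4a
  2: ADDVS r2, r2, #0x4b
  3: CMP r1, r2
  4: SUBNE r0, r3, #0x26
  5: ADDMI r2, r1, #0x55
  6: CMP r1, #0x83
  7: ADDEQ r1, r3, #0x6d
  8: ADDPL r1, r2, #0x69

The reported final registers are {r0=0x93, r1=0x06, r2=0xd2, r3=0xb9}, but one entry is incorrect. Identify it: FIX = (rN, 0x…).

FIX = (r2, 0x5b)

0: ✓ CMP  NZCV=0010
1: · MOVLT
2: · ADDVS
3: ✓ CMP  NZCV=1000
4: ✓ SUBNE  r0←0x93
5: ✓ ADDMI  r2←0x5b
6: ✓ CMP  NZCV=1001
7: · ADDEQ
8: · ADDPL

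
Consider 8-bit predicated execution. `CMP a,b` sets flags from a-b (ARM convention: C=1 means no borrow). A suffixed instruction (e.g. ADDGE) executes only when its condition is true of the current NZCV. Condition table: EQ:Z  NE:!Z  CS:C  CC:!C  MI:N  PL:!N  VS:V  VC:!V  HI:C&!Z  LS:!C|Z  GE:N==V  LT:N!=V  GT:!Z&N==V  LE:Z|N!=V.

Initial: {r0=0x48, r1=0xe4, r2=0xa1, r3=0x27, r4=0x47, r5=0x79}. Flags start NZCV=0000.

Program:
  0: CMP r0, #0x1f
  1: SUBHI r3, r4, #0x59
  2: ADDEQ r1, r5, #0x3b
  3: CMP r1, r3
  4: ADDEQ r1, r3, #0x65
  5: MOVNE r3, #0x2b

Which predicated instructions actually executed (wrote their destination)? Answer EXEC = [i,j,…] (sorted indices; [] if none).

EXEC = [1,5]

[0] flags=0010 → (cmp)
[1] flags=0010 HI?T → r3=0xee
[2] flags=0010 EQ?F → skip
[3] flags=1000 → (cmp)
[4] flags=1000 EQ?F → skip
[5] flags=1000 NE?T → r3=0x2b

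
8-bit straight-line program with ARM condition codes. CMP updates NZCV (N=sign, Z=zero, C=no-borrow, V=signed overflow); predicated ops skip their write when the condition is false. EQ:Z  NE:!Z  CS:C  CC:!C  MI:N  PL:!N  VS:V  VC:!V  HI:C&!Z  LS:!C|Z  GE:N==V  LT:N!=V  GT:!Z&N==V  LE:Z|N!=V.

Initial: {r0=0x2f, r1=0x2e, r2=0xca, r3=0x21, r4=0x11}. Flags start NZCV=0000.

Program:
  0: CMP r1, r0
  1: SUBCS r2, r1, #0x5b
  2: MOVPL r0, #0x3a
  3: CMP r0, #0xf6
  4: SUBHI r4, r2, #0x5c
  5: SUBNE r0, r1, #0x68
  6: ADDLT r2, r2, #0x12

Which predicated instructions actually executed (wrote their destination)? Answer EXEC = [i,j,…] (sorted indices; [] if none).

0: ✓ CMP  NZCV=1000
1: · SUBCS
2: · MOVPL
3: ✓ CMP  NZCV=0000
4: · SUBHI
5: ✓ SUBNE  r0←0xc6
6: · ADDLT

EXEC = [5]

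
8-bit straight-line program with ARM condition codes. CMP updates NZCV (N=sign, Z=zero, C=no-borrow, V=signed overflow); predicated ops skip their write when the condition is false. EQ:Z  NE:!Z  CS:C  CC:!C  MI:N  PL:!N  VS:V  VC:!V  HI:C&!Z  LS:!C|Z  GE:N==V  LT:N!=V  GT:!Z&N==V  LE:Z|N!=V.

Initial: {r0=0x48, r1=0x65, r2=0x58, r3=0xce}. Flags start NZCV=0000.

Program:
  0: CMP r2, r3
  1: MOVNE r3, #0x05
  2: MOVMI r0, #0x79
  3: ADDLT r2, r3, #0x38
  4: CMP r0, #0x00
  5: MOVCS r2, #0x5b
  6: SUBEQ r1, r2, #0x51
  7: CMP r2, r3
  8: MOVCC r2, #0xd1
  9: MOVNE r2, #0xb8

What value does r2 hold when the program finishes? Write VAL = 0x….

VAL = 0xb8

[0] flags=1001 → (cmp)
[1] flags=1001 NE?T → r3=0x05
[2] flags=1001 MI?T → r0=0x79
[3] flags=1001 LT?F → skip
[4] flags=0010 → (cmp)
[5] flags=0010 CS?T → r2=0x5b
[6] flags=0010 EQ?F → skip
[7] flags=0010 → (cmp)
[8] flags=0010 CC?F → skip
[9] flags=0010 NE?T → r2=0xb8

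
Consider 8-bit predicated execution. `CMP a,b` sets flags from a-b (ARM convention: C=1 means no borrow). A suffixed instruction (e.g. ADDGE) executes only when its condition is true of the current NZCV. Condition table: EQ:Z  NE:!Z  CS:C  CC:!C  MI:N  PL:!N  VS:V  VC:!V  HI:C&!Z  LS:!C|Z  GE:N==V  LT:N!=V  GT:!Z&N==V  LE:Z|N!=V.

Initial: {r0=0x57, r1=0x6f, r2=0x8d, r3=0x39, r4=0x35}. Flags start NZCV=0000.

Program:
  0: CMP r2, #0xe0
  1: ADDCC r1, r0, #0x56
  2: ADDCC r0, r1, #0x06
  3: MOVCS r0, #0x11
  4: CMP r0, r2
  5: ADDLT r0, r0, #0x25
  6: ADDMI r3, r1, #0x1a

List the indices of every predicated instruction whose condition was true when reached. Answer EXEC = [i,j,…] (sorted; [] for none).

EXEC = [1,2]

0: ✓ CMP  NZCV=1000
1: ✓ ADDCC  r1←0xad
2: ✓ ADDCC  r0←0xb3
3: · MOVCS
4: ✓ CMP  NZCV=0010
5: · ADDLT
6: · ADDMI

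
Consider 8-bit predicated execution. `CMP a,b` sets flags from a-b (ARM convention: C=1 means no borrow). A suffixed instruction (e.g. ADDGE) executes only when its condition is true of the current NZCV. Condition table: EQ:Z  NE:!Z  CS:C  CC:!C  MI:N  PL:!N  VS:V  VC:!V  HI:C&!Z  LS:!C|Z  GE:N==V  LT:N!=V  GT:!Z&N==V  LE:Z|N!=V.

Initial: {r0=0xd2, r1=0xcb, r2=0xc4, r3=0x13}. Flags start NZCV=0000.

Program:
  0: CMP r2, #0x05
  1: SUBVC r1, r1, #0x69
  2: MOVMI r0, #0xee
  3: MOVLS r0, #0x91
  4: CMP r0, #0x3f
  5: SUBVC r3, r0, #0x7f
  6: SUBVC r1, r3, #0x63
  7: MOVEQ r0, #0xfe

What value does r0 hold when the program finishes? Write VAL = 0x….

[0] flags=1010 → (cmp)
[1] flags=1010 VC?T → r1=0x62
[2] flags=1010 MI?T → r0=0xee
[3] flags=1010 LS?F → skip
[4] flags=1010 → (cmp)
[5] flags=1010 VC?T → r3=0x6f
[6] flags=1010 VC?T → r1=0x0c
[7] flags=1010 EQ?F → skip

VAL = 0xee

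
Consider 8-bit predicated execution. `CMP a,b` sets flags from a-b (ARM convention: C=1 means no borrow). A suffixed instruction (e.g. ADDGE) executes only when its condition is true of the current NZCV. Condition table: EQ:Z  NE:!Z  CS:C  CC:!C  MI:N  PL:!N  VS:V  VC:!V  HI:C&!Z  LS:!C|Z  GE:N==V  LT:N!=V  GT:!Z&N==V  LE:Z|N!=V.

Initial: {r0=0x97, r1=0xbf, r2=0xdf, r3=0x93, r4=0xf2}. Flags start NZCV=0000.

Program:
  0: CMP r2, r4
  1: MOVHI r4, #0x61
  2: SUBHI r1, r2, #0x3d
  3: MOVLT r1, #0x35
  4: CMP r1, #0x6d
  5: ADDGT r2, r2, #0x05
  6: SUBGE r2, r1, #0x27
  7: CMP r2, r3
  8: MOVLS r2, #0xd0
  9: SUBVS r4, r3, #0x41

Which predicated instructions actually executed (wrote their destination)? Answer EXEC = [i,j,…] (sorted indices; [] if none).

0: ✓ CMP  NZCV=1000
1: · MOVHI
2: · SUBHI
3: ✓ MOVLT  r1←0x35
4: ✓ CMP  NZCV=1000
5: · ADDGT
6: · SUBGE
7: ✓ CMP  NZCV=0010
8: · MOVLS
9: · SUBVS

EXEC = [3]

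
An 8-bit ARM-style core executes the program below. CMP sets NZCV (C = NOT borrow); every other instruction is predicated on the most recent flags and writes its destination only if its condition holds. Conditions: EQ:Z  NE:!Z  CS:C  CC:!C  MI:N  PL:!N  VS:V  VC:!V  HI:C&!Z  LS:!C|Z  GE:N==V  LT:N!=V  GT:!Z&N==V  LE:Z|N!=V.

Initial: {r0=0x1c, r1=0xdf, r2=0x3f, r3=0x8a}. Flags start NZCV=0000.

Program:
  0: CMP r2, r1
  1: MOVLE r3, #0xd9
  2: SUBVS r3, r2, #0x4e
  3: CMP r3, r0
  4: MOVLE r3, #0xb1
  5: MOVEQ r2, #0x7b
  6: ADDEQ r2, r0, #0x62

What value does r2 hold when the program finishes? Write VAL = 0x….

VAL = 0x3f

0: ✓ CMP  NZCV=0000
1: · MOVLE
2: · SUBVS
3: ✓ CMP  NZCV=0011
4: ✓ MOVLE  r3←0xb1
5: · MOVEQ
6: · ADDEQ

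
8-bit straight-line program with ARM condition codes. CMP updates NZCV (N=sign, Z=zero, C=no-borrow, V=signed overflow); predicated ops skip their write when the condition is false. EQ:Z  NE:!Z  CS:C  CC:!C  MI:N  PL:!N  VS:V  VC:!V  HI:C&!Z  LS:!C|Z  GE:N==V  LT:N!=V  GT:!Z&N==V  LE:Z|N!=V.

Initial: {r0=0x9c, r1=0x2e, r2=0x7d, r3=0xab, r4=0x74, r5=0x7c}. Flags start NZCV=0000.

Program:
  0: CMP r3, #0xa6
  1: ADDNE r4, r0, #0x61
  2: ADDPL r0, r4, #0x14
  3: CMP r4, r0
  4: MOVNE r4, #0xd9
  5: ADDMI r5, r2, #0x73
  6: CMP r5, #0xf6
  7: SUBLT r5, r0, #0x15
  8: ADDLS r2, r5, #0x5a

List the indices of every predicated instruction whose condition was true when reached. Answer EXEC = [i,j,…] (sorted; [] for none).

EXEC = [1,2,4,5,7,8]

[0] flags=0010 → (cmp)
[1] flags=0010 NE?T → r4=0xfd
[2] flags=0010 PL?T → r0=0x11
[3] flags=1010 → (cmp)
[4] flags=1010 NE?T → r4=0xd9
[5] flags=1010 MI?T → r5=0xf0
[6] flags=1000 → (cmp)
[7] flags=1000 LT?T → r5=0xfc
[8] flags=1000 LS?T → r2=0x56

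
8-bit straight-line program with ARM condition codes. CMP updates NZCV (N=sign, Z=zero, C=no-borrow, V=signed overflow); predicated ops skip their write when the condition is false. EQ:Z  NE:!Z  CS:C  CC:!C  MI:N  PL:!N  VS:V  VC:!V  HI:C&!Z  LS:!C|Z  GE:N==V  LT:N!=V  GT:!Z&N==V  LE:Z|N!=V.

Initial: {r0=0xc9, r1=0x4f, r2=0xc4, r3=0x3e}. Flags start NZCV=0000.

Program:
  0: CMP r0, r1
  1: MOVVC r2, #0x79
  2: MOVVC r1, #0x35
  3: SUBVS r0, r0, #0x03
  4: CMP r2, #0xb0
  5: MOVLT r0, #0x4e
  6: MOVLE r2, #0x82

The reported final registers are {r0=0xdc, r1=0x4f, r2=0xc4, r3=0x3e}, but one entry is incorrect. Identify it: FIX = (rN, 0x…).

FIX = (r0, 0xc6)

[0] flags=0011 → (cmp)
[1] flags=0011 VC?F → skip
[2] flags=0011 VC?F → skip
[3] flags=0011 VS?T → r0=0xc6
[4] flags=0010 → (cmp)
[5] flags=0010 LT?F → skip
[6] flags=0010 LE?F → skip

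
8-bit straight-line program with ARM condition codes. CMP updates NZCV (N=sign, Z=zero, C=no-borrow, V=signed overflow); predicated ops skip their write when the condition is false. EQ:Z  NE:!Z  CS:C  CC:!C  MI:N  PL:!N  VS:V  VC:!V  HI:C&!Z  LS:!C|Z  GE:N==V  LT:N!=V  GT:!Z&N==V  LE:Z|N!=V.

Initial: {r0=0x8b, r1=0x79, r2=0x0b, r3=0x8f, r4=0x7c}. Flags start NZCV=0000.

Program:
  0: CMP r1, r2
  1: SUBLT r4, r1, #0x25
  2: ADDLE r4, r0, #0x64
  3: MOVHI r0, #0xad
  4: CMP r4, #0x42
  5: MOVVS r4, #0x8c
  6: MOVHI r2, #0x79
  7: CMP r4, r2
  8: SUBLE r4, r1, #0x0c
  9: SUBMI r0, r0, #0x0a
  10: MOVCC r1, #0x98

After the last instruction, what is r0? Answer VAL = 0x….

VAL = 0xad

[0] flags=0010 → (cmp)
[1] flags=0010 LT?F → skip
[2] flags=0010 LE?F → skip
[3] flags=0010 HI?T → r0=0xad
[4] flags=0010 → (cmp)
[5] flags=0010 VS?F → skip
[6] flags=0010 HI?T → r2=0x79
[7] flags=0010 → (cmp)
[8] flags=0010 LE?F → skip
[9] flags=0010 MI?F → skip
[10] flags=0010 CC?F → skip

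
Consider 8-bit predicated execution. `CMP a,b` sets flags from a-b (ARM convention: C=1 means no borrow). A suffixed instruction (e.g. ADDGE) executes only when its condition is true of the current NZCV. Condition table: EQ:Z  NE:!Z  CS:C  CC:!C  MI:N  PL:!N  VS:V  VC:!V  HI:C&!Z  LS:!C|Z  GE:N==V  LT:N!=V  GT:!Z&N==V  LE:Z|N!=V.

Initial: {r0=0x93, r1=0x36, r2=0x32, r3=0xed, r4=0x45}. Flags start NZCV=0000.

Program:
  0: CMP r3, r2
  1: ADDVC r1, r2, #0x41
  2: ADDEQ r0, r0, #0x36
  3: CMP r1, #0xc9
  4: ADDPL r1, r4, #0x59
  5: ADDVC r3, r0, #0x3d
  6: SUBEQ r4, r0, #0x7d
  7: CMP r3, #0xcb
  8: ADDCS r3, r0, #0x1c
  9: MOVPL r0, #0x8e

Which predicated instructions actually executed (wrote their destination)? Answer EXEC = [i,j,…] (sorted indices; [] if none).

[0] flags=1010 → (cmp)
[1] flags=1010 VC?T → r1=0x73
[2] flags=1010 EQ?F → skip
[3] flags=1001 → (cmp)
[4] flags=1001 PL?F → skip
[5] flags=1001 VC?F → skip
[6] flags=1001 EQ?F → skip
[7] flags=0010 → (cmp)
[8] flags=0010 CS?T → r3=0xaf
[9] flags=0010 PL?T → r0=0x8e

EXEC = [1,8,9]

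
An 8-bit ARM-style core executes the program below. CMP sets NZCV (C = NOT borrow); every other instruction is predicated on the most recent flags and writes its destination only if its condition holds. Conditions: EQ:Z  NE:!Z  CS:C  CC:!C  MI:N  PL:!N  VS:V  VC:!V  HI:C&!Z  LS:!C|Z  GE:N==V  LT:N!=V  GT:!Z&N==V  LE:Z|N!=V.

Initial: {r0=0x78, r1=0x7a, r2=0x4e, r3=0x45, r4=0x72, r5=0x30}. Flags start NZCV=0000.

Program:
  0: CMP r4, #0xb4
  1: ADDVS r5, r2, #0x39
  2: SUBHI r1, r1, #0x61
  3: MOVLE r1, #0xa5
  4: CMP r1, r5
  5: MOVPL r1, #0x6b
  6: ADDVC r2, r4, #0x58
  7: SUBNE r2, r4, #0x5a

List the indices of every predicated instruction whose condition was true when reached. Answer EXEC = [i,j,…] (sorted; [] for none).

EXEC = [1,7]

[0] flags=1001 → (cmp)
[1] flags=1001 VS?T → r5=0x87
[2] flags=1001 HI?F → skip
[3] flags=1001 LE?F → skip
[4] flags=1001 → (cmp)
[5] flags=1001 PL?F → skip
[6] flags=1001 VC?F → skip
[7] flags=1001 NE?T → r2=0x18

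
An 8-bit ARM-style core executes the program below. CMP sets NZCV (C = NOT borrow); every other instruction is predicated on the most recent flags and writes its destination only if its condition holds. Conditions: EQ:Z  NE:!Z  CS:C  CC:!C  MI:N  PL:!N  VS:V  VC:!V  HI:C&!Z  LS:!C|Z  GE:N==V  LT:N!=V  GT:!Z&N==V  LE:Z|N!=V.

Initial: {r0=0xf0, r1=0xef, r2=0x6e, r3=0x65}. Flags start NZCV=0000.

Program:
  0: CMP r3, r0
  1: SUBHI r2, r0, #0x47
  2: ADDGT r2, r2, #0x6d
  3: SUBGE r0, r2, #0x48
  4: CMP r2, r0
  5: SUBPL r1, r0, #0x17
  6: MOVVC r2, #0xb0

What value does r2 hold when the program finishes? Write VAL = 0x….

0: ✓ CMP  NZCV=0000
1: · SUBHI
2: ✓ ADDGT  r2←0xdb
3: ✓ SUBGE  r0←0x93
4: ✓ CMP  NZCV=0010
5: ✓ SUBPL  r1←0x7c
6: ✓ MOVVC  r2←0xb0

VAL = 0xb0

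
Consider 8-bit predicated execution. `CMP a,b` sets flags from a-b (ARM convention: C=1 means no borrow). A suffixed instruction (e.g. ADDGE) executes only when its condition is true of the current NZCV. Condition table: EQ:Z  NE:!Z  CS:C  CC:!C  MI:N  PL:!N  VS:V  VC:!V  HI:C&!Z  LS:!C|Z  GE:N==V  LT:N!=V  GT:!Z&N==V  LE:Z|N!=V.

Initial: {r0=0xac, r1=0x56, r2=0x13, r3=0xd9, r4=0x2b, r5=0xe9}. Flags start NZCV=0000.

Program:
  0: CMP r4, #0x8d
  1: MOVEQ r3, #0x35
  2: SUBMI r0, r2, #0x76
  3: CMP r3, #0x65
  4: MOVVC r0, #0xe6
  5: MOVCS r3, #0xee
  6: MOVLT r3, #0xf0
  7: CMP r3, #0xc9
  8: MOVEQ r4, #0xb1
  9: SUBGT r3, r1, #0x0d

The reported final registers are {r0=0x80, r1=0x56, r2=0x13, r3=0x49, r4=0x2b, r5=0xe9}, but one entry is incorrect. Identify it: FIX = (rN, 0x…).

0: ✓ CMP  NZCV=1001
1: · MOVEQ
2: ✓ SUBMI  r0←0x9d
3: ✓ CMP  NZCV=0011
4: · MOVVC
5: ✓ MOVCS  r3←0xee
6: ✓ MOVLT  r3←0xf0
7: ✓ CMP  NZCV=0010
8: · MOVEQ
9: ✓ SUBGT  r3←0x49

FIX = (r0, 0x9d)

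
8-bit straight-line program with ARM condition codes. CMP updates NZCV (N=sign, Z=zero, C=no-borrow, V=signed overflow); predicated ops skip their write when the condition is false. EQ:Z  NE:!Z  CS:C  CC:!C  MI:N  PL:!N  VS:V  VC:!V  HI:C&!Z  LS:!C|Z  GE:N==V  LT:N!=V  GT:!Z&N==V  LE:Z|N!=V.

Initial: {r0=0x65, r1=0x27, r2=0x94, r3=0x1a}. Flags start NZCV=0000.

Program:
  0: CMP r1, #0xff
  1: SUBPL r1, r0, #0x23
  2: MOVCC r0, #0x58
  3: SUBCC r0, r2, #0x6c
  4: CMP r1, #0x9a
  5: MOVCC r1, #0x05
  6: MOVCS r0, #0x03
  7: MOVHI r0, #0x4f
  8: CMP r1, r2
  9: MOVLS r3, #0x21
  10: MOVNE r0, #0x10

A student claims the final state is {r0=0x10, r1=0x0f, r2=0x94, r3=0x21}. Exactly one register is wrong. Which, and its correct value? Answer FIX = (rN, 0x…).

[0] flags=0000 → (cmp)
[1] flags=0000 PL?T → r1=0x42
[2] flags=0000 CC?T → r0=0x58
[3] flags=0000 CC?T → r0=0x28
[4] flags=1001 → (cmp)
[5] flags=1001 CC?T → r1=0x05
[6] flags=1001 CS?F → skip
[7] flags=1001 HI?F → skip
[8] flags=0000 → (cmp)
[9] flags=0000 LS?T → r3=0x21
[10] flags=0000 NE?T → r0=0x10

FIX = (r1, 0x05)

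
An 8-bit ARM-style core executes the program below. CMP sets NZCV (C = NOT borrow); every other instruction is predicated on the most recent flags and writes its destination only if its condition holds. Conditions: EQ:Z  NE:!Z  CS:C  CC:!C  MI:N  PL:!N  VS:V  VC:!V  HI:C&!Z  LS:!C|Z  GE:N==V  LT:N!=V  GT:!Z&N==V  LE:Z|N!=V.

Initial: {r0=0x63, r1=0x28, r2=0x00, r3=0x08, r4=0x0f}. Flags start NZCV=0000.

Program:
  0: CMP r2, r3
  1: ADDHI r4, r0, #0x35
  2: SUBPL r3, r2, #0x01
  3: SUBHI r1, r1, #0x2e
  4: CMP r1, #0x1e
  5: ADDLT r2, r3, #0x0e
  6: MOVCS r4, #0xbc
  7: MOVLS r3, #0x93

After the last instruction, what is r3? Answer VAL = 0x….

VAL = 0x08

0: ✓ CMP  NZCV=1000
1: · ADDHI
2: · SUBPL
3: · SUBHI
4: ✓ CMP  NZCV=0010
5: · ADDLT
6: ✓ MOVCS  r4←0xbc
7: · MOVLS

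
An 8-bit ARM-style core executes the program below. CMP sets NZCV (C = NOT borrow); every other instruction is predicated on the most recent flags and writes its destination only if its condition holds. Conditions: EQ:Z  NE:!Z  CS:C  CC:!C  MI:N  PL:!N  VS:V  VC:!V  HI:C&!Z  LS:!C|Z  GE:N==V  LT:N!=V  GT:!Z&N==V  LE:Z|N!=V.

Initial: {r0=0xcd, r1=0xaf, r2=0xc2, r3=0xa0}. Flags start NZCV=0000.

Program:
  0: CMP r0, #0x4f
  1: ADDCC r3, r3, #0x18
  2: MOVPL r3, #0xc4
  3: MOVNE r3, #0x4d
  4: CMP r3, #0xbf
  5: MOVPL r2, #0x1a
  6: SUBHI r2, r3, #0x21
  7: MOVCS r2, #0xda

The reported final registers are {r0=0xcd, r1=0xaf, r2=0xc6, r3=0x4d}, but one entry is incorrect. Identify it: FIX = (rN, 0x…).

FIX = (r2, 0xc2)

[0] flags=0011 → (cmp)
[1] flags=0011 CC?F → skip
[2] flags=0011 PL?T → r3=0xc4
[3] flags=0011 NE?T → r3=0x4d
[4] flags=1001 → (cmp)
[5] flags=1001 PL?F → skip
[6] flags=1001 HI?F → skip
[7] flags=1001 CS?F → skip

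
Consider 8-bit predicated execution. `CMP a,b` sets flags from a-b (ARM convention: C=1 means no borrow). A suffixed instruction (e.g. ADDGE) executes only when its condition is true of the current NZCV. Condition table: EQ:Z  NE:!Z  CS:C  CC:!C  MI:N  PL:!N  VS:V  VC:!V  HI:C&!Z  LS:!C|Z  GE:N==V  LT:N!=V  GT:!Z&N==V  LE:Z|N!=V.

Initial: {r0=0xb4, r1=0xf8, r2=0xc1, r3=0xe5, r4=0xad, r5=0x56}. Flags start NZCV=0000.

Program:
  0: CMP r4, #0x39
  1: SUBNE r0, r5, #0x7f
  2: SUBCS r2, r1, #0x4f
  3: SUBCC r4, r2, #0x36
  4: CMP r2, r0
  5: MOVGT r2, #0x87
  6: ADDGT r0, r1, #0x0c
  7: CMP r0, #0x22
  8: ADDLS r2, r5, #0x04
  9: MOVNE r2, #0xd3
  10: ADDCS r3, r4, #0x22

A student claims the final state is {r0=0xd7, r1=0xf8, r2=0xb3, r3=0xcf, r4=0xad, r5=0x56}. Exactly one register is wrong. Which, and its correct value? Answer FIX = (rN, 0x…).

0: ✓ CMP  NZCV=0011
1: ✓ SUBNE  r0←0xd7
2: ✓ SUBCS  r2←0xa9
3: · SUBCC
4: ✓ CMP  NZCV=1000
5: · MOVGT
6: · ADDGT
7: ✓ CMP  NZCV=1010
8: · ADDLS
9: ✓ MOVNE  r2←0xd3
10: ✓ ADDCS  r3←0xcf

FIX = (r2, 0xd3)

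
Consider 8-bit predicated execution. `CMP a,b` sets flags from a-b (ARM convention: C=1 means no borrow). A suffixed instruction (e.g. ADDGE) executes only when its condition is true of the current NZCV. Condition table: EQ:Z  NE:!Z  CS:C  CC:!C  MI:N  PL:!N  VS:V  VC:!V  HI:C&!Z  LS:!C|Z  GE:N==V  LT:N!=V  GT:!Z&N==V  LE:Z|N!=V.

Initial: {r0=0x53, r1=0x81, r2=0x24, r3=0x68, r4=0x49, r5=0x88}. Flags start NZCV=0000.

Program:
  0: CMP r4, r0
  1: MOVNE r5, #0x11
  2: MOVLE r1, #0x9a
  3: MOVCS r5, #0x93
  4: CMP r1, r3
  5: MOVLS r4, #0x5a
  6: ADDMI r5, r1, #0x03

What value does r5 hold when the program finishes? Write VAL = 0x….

VAL = 0x11

0: ✓ CMP  NZCV=1000
1: ✓ MOVNE  r5←0x11
2: ✓ MOVLE  r1←0x9a
3: · MOVCS
4: ✓ CMP  NZCV=0011
5: · MOVLS
6: · ADDMI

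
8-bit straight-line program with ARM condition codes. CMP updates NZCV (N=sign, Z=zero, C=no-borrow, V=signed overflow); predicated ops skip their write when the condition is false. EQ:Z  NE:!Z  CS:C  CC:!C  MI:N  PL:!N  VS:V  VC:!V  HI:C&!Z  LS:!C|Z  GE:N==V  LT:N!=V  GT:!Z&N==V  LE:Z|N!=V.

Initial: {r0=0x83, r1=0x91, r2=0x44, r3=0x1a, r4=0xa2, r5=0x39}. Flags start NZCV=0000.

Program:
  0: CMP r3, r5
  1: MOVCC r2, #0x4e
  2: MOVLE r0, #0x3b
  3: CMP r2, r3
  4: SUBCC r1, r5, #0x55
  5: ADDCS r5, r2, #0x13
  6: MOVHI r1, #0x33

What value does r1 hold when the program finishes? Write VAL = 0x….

[0] flags=1000 → (cmp)
[1] flags=1000 CC?T → r2=0x4e
[2] flags=1000 LE?T → r0=0x3b
[3] flags=0010 → (cmp)
[4] flags=0010 CC?F → skip
[5] flags=0010 CS?T → r5=0x61
[6] flags=0010 HI?T → r1=0x33

VAL = 0x33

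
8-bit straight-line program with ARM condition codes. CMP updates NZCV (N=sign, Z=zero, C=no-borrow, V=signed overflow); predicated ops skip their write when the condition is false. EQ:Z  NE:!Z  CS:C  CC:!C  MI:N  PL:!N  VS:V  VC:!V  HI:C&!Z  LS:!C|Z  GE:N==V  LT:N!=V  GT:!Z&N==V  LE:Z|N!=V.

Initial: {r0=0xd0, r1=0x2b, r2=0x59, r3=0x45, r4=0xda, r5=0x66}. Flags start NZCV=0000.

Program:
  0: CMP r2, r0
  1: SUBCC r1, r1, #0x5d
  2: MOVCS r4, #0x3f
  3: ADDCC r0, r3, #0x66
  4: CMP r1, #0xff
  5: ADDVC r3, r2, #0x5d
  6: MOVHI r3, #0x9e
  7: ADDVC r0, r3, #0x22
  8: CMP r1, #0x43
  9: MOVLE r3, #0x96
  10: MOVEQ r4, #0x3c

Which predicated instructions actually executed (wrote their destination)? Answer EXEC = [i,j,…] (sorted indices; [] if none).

0: ✓ CMP  NZCV=1001
1: ✓ SUBCC  r1←0xce
2: · MOVCS
3: ✓ ADDCC  r0←0xab
4: ✓ CMP  NZCV=1000
5: ✓ ADDVC  r3←0xb6
6: · MOVHI
7: ✓ ADDVC  r0←0xd8
8: ✓ CMP  NZCV=1010
9: ✓ MOVLE  r3←0x96
10: · MOVEQ

EXEC = [1,3,5,7,9]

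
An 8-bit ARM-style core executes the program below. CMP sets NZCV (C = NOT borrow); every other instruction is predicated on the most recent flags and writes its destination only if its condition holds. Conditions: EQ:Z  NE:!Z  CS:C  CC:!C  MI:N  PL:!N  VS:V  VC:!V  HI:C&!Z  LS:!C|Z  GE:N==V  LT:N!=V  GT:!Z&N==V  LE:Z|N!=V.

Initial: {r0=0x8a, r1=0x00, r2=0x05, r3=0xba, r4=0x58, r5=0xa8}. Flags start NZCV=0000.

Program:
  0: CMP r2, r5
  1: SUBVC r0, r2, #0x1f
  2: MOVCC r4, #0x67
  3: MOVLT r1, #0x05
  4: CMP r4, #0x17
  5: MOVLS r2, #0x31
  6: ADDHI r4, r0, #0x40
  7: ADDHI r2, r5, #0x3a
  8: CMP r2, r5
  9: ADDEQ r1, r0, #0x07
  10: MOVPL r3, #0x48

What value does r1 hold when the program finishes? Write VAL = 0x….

VAL = 0x00

0: ✓ CMP  NZCV=0000
1: ✓ SUBVC  r0←0xe6
2: ✓ MOVCC  r4←0x67
3: · MOVLT
4: ✓ CMP  NZCV=0010
5: · MOVLS
6: ✓ ADDHI  r4←0x26
7: ✓ ADDHI  r2←0xe2
8: ✓ CMP  NZCV=0010
9: · ADDEQ
10: ✓ MOVPL  r3←0x48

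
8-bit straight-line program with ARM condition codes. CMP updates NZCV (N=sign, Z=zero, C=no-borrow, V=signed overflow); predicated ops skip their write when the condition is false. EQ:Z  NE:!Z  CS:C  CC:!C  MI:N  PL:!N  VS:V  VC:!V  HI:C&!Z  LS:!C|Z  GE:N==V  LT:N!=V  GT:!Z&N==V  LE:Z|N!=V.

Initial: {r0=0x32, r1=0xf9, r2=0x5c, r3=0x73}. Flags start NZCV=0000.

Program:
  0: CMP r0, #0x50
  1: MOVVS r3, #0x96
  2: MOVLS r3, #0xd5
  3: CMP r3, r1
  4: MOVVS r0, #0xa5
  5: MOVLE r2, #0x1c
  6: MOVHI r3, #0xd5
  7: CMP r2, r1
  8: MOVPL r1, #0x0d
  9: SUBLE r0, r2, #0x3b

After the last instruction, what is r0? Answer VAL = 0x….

VAL = 0x32

[0] flags=1000 → (cmp)
[1] flags=1000 VS?F → skip
[2] flags=1000 LS?T → r3=0xd5
[3] flags=1000 → (cmp)
[4] flags=1000 VS?F → skip
[5] flags=1000 LE?T → r2=0x1c
[6] flags=1000 HI?F → skip
[7] flags=0000 → (cmp)
[8] flags=0000 PL?T → r1=0x0d
[9] flags=0000 LE?F → skip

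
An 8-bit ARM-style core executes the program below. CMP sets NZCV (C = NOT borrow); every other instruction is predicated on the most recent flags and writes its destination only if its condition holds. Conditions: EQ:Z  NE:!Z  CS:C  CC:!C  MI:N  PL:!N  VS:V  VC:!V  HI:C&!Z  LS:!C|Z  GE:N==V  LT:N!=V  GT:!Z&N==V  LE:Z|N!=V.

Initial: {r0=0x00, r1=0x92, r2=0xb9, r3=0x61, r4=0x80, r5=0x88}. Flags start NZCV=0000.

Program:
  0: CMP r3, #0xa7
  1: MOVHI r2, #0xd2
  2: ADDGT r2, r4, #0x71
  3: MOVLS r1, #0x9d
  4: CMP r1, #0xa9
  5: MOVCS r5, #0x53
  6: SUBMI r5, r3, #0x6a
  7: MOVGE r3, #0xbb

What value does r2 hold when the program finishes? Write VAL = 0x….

0: ✓ CMP  NZCV=1001
1: · MOVHI
2: ✓ ADDGT  r2←0xf1
3: ✓ MOVLS  r1←0x9d
4: ✓ CMP  NZCV=1000
5: · MOVCS
6: ✓ SUBMI  r5←0xf7
7: · MOVGE

VAL = 0xf1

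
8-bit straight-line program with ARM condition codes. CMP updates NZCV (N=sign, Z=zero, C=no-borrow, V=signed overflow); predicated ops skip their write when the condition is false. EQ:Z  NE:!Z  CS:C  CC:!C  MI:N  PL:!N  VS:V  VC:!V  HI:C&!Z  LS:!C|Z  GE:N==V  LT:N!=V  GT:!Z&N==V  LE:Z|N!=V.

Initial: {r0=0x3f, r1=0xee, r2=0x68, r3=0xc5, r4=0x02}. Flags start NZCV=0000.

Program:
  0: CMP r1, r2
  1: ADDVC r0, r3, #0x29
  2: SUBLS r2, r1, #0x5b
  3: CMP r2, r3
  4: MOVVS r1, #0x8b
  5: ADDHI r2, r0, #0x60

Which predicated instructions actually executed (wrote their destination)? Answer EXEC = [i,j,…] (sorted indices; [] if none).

0: ✓ CMP  NZCV=1010
1: ✓ ADDVC  r0←0xee
2: · SUBLS
3: ✓ CMP  NZCV=1001
4: ✓ MOVVS  r1←0x8b
5: · ADDHI

EXEC = [1,4]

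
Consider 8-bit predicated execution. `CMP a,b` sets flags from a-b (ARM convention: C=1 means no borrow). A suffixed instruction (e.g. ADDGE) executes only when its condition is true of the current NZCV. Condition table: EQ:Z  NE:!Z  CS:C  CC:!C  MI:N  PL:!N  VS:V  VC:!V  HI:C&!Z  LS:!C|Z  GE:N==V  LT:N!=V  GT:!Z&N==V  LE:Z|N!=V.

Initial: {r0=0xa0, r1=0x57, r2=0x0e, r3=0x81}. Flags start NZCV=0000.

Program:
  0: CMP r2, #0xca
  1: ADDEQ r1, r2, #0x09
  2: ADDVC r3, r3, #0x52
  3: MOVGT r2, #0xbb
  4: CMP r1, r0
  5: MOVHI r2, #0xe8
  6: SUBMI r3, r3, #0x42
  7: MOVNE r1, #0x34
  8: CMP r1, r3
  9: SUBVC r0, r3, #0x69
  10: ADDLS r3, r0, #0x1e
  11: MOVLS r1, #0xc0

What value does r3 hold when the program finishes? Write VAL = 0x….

VAL = 0xbe

[0] flags=0000 → (cmp)
[1] flags=0000 EQ?F → skip
[2] flags=0000 VC?T → r3=0xd3
[3] flags=0000 GT?T → r2=0xbb
[4] flags=1001 → (cmp)
[5] flags=1001 HI?F → skip
[6] flags=1001 MI?T → r3=0x91
[7] flags=1001 NE?T → r1=0x34
[8] flags=1001 → (cmp)
[9] flags=1001 VC?F → skip
[10] flags=1001 LS?T → r3=0xbe
[11] flags=1001 LS?T → r1=0xc0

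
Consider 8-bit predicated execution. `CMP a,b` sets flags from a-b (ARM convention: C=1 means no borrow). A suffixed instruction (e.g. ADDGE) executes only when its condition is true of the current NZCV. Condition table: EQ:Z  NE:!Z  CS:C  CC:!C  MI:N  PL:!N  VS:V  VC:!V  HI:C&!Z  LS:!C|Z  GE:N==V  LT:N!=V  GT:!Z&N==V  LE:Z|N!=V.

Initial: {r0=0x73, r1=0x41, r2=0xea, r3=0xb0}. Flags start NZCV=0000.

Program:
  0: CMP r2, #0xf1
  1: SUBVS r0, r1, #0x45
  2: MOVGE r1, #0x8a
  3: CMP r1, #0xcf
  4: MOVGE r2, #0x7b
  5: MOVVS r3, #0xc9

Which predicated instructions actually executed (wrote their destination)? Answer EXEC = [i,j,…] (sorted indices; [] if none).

EXEC = [4]

[0] flags=1000 → (cmp)
[1] flags=1000 VS?F → skip
[2] flags=1000 GE?F → skip
[3] flags=0000 → (cmp)
[4] flags=0000 GE?T → r2=0x7b
[5] flags=0000 VS?F → skip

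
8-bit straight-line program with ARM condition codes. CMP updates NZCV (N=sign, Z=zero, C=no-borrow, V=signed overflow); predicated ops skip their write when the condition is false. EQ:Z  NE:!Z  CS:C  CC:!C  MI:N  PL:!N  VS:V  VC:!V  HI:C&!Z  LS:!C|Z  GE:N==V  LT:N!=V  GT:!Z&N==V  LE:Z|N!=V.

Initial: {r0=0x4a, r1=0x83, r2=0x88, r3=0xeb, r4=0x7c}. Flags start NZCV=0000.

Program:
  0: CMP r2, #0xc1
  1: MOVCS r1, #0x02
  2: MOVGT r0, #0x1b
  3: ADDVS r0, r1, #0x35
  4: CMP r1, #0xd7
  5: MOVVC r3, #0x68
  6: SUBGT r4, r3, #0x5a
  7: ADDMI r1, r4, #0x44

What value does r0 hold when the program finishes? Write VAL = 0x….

[0] flags=1000 → (cmp)
[1] flags=1000 CS?F → skip
[2] flags=1000 GT?F → skip
[3] flags=1000 VS?F → skip
[4] flags=1000 → (cmp)
[5] flags=1000 VC?T → r3=0x68
[6] flags=1000 GT?F → skip
[7] flags=1000 MI?T → r1=0xc0

VAL = 0x4a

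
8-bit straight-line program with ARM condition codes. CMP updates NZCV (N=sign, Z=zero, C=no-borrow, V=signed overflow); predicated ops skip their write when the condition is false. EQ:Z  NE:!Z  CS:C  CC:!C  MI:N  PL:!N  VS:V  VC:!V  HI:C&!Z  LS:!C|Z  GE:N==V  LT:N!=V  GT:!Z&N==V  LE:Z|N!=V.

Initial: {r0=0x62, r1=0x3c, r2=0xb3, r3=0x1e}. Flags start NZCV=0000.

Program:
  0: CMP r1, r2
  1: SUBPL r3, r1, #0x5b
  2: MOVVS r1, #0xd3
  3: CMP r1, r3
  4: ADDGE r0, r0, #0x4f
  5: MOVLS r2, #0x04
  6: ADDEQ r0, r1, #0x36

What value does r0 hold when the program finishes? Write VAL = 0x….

0: ✓ CMP  NZCV=1001
1: · SUBPL
2: ✓ MOVVS  r1←0xd3
3: ✓ CMP  NZCV=1010
4: · ADDGE
5: · MOVLS
6: · ADDEQ

VAL = 0x62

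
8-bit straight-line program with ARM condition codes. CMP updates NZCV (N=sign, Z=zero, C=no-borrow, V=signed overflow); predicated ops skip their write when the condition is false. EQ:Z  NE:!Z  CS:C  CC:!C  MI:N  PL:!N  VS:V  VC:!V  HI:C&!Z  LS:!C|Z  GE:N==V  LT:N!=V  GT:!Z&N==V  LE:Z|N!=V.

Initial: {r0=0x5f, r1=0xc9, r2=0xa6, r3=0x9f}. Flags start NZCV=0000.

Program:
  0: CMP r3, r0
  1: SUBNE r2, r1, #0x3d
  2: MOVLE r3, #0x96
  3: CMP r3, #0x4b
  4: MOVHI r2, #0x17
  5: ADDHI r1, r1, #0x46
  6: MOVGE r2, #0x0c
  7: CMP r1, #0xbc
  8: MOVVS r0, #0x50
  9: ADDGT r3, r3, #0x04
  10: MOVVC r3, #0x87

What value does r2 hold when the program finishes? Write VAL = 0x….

VAL = 0x17

[0] flags=0011 → (cmp)
[1] flags=0011 NE?T → r2=0x8c
[2] flags=0011 LE?T → r3=0x96
[3] flags=0011 → (cmp)
[4] flags=0011 HI?T → r2=0x17
[5] flags=0011 HI?T → r1=0x0f
[6] flags=0011 GE?F → skip
[7] flags=0000 → (cmp)
[8] flags=0000 VS?F → skip
[9] flags=0000 GT?T → r3=0x9a
[10] flags=0000 VC?T → r3=0x87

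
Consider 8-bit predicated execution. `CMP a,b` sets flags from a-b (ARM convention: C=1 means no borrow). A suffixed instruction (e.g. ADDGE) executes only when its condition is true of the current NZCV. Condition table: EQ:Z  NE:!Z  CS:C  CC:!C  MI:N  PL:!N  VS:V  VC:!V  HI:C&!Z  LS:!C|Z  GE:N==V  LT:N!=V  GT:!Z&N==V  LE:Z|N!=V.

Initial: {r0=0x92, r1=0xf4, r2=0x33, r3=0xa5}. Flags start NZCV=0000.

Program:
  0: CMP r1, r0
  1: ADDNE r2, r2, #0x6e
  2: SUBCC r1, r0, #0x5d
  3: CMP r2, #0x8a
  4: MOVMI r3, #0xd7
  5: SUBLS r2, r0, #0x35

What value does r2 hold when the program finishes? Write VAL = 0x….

VAL = 0xa1

0: ✓ CMP  NZCV=0010
1: ✓ ADDNE  r2←0xa1
2: · SUBCC
3: ✓ CMP  NZCV=0010
4: · MOVMI
5: · SUBLS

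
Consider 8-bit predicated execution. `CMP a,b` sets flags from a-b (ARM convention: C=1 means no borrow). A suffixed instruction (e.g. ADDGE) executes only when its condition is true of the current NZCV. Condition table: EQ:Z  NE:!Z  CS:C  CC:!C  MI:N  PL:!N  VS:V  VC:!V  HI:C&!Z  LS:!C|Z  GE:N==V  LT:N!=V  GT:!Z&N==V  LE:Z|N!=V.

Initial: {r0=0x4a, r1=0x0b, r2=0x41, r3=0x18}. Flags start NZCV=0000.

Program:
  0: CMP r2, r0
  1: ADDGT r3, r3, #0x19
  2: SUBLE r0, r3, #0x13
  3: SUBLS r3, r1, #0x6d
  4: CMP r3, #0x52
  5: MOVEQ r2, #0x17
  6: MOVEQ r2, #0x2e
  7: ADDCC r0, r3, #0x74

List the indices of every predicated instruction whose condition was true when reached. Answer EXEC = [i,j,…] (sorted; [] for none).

EXEC = [2,3]

[0] flags=1000 → (cmp)
[1] flags=1000 GT?F → skip
[2] flags=1000 LE?T → r0=0x05
[3] flags=1000 LS?T → r3=0x9e
[4] flags=0011 → (cmp)
[5] flags=0011 EQ?F → skip
[6] flags=0011 EQ?F → skip
[7] flags=0011 CC?F → skip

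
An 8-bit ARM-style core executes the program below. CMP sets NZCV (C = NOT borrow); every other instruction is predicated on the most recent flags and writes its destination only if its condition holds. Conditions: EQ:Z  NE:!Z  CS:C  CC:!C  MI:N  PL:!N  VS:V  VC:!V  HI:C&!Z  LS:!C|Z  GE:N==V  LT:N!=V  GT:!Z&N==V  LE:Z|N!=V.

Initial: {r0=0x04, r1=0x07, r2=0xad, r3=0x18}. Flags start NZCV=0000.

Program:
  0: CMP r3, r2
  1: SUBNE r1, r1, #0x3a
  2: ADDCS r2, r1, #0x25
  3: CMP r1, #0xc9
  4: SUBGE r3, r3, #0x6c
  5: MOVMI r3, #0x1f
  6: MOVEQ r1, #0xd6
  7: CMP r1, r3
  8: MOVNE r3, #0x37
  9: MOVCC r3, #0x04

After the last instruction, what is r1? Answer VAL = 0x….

VAL = 0xcd

0: ✓ CMP  NZCV=0000
1: ✓ SUBNE  r1←0xcd
2: · ADDCS
3: ✓ CMP  NZCV=0010
4: ✓ SUBGE  r3←0xac
5: · MOVMI
6: · MOVEQ
7: ✓ CMP  NZCV=0010
8: ✓ MOVNE  r3←0x37
9: · MOVCC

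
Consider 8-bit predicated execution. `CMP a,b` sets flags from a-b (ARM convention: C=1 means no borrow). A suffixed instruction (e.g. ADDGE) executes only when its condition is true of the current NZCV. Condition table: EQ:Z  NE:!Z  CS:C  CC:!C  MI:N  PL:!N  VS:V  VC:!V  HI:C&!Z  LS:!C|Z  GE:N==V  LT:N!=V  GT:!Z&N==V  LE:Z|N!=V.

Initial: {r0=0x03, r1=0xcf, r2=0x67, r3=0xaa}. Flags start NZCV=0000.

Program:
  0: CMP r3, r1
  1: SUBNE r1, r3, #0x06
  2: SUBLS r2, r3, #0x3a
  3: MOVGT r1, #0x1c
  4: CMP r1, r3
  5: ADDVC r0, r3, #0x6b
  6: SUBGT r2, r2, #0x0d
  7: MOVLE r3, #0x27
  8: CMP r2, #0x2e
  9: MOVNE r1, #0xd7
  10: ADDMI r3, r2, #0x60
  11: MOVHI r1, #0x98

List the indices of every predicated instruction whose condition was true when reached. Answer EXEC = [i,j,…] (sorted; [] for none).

EXEC = [1,2,5,7,9,11]

[0] flags=1000 → (cmp)
[1] flags=1000 NE?T → r1=0xa4
[2] flags=1000 LS?T → r2=0x70
[3] flags=1000 GT?F → skip
[4] flags=1000 → (cmp)
[5] flags=1000 VC?T → r0=0x15
[6] flags=1000 GT?F → skip
[7] flags=1000 LE?T → r3=0x27
[8] flags=0010 → (cmp)
[9] flags=0010 NE?T → r1=0xd7
[10] flags=0010 MI?F → skip
[11] flags=0010 HI?T → r1=0x98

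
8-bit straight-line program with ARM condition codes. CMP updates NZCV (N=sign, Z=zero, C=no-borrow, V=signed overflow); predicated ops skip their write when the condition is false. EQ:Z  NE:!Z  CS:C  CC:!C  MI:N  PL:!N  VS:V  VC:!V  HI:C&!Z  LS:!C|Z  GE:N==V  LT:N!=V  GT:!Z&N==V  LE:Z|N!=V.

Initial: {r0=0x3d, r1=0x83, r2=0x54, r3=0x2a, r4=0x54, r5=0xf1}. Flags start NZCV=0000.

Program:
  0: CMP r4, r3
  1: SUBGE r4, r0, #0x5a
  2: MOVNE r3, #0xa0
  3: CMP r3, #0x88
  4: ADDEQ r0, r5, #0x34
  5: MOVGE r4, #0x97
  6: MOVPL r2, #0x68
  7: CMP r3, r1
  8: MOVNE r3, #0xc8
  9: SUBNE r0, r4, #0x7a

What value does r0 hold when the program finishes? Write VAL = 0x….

0: ✓ CMP  NZCV=0010
1: ✓ SUBGE  r4←0xe3
2: ✓ MOVNE  r3←0xa0
3: ✓ CMP  NZCV=0010
4: · ADDEQ
5: ✓ MOVGE  r4←0x97
6: ✓ MOVPL  r2←0x68
7: ✓ CMP  NZCV=0010
8: ✓ MOVNE  r3←0xc8
9: ✓ SUBNE  r0←0x1d

VAL = 0x1d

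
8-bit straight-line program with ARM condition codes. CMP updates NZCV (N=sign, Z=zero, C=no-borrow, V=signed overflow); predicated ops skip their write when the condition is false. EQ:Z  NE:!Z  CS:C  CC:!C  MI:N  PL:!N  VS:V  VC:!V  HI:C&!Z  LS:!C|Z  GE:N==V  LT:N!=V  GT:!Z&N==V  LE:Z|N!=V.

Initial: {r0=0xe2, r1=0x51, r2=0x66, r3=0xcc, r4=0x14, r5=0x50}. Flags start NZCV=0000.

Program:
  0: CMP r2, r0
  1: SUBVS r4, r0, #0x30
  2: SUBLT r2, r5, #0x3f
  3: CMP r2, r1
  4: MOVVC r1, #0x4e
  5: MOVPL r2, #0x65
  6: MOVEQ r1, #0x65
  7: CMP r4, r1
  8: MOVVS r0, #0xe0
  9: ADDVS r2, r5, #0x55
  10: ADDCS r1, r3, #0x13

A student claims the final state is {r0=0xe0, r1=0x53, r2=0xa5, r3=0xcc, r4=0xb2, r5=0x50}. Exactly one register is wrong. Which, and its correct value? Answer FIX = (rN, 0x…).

0: ✓ CMP  NZCV=1001
1: ✓ SUBVS  r4←0xb2
2: · SUBLT
3: ✓ CMP  NZCV=0010
4: ✓ MOVVC  r1←0x4e
5: ✓ MOVPL  r2←0x65
6: · MOVEQ
7: ✓ CMP  NZCV=0011
8: ✓ MOVVS  r0←0xe0
9: ✓ ADDVS  r2←0xa5
10: ✓ ADDCS  r1←0xdf

FIX = (r1, 0xdf)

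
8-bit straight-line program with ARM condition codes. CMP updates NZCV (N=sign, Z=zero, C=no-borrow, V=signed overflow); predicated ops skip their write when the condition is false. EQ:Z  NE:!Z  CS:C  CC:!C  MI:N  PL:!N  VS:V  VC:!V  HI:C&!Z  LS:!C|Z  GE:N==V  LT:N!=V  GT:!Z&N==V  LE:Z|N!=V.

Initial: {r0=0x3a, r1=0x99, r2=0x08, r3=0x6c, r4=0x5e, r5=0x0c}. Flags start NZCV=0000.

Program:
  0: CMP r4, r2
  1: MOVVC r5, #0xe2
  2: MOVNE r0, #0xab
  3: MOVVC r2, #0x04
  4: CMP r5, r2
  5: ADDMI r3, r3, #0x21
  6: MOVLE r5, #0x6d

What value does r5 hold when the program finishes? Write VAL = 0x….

[0] flags=0010 → (cmp)
[1] flags=0010 VC?T → r5=0xe2
[2] flags=0010 NE?T → r0=0xab
[3] flags=0010 VC?T → r2=0x04
[4] flags=1010 → (cmp)
[5] flags=1010 MI?T → r3=0x8d
[6] flags=1010 LE?T → r5=0x6d

VAL = 0x6d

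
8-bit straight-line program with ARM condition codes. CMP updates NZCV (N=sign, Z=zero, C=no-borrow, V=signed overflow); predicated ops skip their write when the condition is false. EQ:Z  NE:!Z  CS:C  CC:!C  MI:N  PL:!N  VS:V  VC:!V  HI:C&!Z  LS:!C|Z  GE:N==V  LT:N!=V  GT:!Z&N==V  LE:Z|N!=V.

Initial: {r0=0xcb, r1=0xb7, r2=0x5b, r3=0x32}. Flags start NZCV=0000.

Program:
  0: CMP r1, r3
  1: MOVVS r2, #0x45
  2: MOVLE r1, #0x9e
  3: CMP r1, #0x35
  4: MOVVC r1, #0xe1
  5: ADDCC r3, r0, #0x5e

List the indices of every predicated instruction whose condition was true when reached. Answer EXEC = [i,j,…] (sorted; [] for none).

EXEC = [2]

0: ✓ CMP  NZCV=1010
1: · MOVVS
2: ✓ MOVLE  r1←0x9e
3: ✓ CMP  NZCV=0011
4: · MOVVC
5: · ADDCC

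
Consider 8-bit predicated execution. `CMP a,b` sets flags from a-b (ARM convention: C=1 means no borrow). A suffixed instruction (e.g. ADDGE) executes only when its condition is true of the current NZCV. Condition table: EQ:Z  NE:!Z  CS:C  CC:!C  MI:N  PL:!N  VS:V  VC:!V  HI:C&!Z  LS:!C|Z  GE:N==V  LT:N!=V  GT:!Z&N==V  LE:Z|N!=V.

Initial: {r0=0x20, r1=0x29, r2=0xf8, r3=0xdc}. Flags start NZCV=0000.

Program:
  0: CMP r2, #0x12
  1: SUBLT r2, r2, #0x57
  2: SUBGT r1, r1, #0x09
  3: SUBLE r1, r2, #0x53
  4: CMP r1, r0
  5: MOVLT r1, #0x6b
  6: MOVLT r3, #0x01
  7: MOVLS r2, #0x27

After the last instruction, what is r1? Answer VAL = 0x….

VAL = 0x4e

[0] flags=1010 → (cmp)
[1] flags=1010 LT?T → r2=0xa1
[2] flags=1010 GT?F → skip
[3] flags=1010 LE?T → r1=0x4e
[4] flags=0010 → (cmp)
[5] flags=0010 LT?F → skip
[6] flags=0010 LT?F → skip
[7] flags=0010 LS?F → skip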